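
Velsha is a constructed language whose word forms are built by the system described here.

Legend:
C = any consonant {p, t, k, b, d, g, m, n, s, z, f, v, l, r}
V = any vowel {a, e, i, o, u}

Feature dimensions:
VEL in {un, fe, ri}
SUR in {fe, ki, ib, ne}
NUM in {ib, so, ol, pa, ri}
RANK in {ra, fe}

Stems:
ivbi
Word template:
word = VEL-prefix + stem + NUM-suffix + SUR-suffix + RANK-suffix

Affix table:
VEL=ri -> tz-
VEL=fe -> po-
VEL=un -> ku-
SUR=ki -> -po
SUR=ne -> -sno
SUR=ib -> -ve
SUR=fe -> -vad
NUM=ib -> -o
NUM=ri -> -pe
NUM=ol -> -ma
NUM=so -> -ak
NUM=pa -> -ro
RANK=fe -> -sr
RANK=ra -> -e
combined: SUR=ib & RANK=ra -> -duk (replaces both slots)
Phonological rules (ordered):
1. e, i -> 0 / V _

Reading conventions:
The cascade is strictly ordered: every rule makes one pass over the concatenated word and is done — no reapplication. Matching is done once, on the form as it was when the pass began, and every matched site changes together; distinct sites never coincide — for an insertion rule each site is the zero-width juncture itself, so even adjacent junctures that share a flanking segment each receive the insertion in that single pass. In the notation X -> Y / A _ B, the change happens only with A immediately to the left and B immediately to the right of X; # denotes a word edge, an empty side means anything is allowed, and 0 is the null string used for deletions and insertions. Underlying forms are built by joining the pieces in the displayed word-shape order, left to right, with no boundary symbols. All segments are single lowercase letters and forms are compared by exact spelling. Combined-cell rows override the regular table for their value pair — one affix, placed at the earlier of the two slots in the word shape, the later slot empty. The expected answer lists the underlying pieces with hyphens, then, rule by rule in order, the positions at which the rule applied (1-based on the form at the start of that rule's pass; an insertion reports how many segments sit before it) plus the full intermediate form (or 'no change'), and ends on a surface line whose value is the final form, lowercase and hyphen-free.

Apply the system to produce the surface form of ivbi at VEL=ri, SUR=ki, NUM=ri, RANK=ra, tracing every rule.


underlying: tz-ivbi-pe-po-e
1. e, i -> 0 / V _: fires at position(s) 11: tzivbipepo
surface: tzivbipepo


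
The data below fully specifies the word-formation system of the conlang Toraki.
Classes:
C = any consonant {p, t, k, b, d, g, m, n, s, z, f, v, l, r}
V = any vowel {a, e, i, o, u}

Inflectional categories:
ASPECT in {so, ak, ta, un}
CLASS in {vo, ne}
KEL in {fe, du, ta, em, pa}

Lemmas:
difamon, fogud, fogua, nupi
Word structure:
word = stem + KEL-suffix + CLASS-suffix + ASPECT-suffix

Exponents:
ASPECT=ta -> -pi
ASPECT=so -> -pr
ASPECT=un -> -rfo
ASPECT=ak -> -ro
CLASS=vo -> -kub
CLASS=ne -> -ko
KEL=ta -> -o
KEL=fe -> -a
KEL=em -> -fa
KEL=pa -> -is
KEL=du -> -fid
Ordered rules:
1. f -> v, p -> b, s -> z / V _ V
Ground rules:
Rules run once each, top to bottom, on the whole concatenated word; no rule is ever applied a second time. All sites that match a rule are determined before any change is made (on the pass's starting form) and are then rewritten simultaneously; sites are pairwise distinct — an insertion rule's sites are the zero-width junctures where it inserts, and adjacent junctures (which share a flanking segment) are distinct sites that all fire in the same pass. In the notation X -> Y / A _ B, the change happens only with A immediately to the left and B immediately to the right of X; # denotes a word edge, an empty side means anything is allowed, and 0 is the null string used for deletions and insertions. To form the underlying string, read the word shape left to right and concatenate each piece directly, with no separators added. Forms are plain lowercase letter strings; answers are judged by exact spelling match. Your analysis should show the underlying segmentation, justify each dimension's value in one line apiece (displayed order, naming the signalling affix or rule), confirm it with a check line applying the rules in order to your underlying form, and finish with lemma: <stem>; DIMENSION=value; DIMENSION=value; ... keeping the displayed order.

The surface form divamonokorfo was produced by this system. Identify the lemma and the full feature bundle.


underlying: difamon-o-ko-rfo
ASPECT=un - signalled by the affix -rfo
CLASS=ne - signalled by the affix -ko
KEL=ta - signalled by the affix -o
check: difamonokorfo -> divamonokorfo
lemma: difamon; ASPECT=un; CLASS=ne; KEL=ta


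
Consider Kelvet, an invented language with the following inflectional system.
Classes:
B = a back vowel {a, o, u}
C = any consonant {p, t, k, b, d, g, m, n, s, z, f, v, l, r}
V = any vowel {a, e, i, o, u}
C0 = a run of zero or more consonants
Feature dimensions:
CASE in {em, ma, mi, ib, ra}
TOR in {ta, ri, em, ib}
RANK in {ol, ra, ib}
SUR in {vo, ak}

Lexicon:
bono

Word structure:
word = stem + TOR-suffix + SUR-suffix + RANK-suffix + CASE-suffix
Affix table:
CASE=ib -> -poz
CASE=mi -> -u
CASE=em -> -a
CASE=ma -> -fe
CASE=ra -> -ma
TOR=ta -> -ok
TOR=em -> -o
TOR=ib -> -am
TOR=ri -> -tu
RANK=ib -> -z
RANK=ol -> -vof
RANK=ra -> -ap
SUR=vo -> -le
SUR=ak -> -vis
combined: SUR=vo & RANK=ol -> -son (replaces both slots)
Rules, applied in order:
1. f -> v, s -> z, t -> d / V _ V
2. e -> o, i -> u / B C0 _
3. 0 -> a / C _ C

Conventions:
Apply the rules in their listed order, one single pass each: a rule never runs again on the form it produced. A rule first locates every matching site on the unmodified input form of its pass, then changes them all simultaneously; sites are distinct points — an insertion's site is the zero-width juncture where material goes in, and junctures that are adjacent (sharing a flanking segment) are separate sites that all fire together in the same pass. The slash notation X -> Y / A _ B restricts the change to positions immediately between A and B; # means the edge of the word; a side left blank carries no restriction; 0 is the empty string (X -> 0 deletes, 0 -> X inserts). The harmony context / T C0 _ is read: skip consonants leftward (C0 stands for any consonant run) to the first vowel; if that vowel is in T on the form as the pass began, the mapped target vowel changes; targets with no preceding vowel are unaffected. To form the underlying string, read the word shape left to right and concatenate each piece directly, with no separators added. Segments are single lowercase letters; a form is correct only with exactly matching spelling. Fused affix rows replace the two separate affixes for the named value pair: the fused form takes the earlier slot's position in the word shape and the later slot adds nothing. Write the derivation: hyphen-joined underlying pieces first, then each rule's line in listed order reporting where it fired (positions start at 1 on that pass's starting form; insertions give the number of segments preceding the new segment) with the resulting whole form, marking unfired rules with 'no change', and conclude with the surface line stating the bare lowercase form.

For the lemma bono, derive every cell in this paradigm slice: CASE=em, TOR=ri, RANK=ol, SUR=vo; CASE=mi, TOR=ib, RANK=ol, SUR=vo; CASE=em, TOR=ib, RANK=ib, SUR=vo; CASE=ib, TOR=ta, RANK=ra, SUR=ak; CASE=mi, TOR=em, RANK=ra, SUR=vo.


cell CASE=em, TOR=ri, RANK=ol, SUR=vo:
underlying: bono-tu-son-a
1. f -> v, s -> z, t -> d / V _ V: fires at position(s) 5, 7: bonoduzona
2. e -> o, i -> u / B C0 _: no change
3. 0 -> a / C _ C: no change
surface: bonoduzona

cell CASE=mi, TOR=ib, RANK=ol, SUR=vo:
underlying: bono-am-son-u
1. f -> v, s -> z, t -> d / V _ V: no change
2. e -> o, i -> u / B C0 _: no change
3. 0 -> a / C _ C: inserts after position(s) 6: bonoamasonu
surface: bonoamasonu

cell CASE=em, TOR=ib, RANK=ib, SUR=vo:
underlying: bono-am-le-z-a
1. f -> v, s -> z, t -> d / V _ V: no change
2. e -> o, i -> u / B C0 _: fires at position(s) 8: bonoamloza
3. 0 -> a / C _ C: inserts after position(s) 6: bonoamaloza
surface: bonoamaloza

cell CASE=ib, TOR=ta, RANK=ra, SUR=ak:
underlying: bono-ok-vis-ap-poz
1. f -> v, s -> z, t -> d / V _ V: fires at position(s) 9: bonookvizappoz
2. e -> o, i -> u / B C0 _: fires at position(s) 8: bonookvuzappoz
3. 0 -> a / C _ C: inserts after position(s) 6, 11: bonookavuzapapoz
surface: bonookavuzapapoz

cell CASE=mi, TOR=em, RANK=ra, SUR=vo:
underlying: bono-o-le-ap-u
1. f -> v, s -> z, t -> d / V _ V: no change
2. e -> o, i -> u / B C0 _: fires at position(s) 7: bonooloapu
3. 0 -> a / C _ C: no change
surface: bonooloapu


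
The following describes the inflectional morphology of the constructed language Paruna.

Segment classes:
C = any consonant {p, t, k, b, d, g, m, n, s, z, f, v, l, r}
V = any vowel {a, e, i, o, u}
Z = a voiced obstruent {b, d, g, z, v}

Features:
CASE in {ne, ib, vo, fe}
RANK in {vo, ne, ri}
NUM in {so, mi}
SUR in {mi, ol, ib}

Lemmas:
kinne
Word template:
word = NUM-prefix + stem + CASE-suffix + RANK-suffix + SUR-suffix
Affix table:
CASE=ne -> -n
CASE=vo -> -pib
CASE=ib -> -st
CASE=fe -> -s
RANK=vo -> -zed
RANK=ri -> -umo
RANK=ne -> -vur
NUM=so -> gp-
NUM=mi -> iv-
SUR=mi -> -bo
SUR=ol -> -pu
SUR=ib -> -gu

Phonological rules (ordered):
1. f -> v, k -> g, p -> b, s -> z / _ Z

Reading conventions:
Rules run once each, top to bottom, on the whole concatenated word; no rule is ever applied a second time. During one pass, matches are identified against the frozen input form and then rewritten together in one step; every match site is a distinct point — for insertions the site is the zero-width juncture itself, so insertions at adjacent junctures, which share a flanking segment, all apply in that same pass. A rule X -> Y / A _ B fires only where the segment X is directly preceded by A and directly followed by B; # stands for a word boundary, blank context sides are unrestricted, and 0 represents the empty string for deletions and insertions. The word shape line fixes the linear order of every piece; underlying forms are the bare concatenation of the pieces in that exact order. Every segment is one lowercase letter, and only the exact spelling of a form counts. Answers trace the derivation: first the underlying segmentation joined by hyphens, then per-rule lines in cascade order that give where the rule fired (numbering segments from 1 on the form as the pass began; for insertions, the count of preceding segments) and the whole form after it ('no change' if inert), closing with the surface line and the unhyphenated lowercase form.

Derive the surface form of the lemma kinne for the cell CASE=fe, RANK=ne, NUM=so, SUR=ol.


underlying: gp-kinne-s-vur-pu
1. f -> v, k -> g, p -> b, s -> z / _ Z: fires at position(s) 8: gpkinnezvurpu
surface: gpkinnezvurpu


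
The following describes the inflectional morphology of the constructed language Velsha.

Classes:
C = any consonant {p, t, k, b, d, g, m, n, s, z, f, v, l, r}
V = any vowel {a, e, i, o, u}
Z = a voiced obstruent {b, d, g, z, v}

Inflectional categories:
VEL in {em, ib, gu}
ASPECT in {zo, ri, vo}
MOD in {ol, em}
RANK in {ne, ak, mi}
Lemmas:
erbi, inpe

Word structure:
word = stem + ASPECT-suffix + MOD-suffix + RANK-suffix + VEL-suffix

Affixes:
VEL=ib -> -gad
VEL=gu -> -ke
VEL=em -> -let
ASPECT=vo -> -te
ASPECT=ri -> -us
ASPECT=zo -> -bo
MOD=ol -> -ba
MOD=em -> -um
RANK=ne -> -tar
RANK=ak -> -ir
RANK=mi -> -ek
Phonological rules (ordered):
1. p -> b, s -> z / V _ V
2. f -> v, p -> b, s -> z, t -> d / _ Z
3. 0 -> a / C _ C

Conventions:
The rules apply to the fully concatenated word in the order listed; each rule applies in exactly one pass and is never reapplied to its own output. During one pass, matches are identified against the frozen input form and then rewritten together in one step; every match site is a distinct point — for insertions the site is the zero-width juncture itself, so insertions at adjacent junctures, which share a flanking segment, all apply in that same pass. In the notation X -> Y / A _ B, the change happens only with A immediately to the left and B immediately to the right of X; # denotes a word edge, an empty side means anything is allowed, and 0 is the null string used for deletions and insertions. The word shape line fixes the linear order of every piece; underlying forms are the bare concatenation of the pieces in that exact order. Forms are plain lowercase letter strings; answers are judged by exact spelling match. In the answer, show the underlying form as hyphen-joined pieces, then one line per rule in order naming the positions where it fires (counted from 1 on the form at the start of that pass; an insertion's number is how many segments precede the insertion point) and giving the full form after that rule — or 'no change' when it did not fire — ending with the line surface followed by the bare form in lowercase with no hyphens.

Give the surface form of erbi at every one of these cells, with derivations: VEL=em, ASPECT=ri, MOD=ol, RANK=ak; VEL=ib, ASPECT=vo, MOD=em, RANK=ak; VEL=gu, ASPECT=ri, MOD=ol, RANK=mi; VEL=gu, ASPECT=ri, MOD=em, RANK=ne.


cell VEL=em, ASPECT=ri, MOD=ol, RANK=ak:
underlying: erbi-us-ba-ir-let
1. p -> b, s -> z / V _ V: no change
2. f -> v, p -> b, s -> z, t -> d / _ Z: fires at position(s) 6: erbiuzbairlet
3. 0 -> a / C _ C: inserts after position(s) 2, 6, 10: erabiuzabairalet
surface: erabiuzabairalet

cell VEL=ib, ASPECT=vo, MOD=em, RANK=ak:
underlying: erbi-te-um-ir-gad
1. p -> b, s -> z / V _ V: no change
2. f -> v, p -> b, s -> z, t -> d / _ Z: no change
3. 0 -> a / C _ C: inserts after position(s) 2, 10: erabiteumiragad
surface: erabiteumiragad

cell VEL=gu, ASPECT=ri, MOD=ol, RANK=mi:
underlying: erbi-us-ba-ek-ke
1. p -> b, s -> z / V _ V: no change
2. f -> v, p -> b, s -> z, t -> d / _ Z: fires at position(s) 6: erbiuzbaekke
3. 0 -> a / C _ C: inserts after position(s) 2, 6, 10: erabiuzabaekake
surface: erabiuzabaekake

cell VEL=gu, ASPECT=ri, MOD=em, RANK=ne:
underlying: erbi-us-um-tar-ke
1. p -> b, s -> z / V _ V: fires at position(s) 6: erbiuzumtarke
2. f -> v, p -> b, s -> z, t -> d / _ Z: no change
3. 0 -> a / C _ C: inserts after position(s) 2, 8, 11: erabiuzumatarake
surface: erabiuzumatarake


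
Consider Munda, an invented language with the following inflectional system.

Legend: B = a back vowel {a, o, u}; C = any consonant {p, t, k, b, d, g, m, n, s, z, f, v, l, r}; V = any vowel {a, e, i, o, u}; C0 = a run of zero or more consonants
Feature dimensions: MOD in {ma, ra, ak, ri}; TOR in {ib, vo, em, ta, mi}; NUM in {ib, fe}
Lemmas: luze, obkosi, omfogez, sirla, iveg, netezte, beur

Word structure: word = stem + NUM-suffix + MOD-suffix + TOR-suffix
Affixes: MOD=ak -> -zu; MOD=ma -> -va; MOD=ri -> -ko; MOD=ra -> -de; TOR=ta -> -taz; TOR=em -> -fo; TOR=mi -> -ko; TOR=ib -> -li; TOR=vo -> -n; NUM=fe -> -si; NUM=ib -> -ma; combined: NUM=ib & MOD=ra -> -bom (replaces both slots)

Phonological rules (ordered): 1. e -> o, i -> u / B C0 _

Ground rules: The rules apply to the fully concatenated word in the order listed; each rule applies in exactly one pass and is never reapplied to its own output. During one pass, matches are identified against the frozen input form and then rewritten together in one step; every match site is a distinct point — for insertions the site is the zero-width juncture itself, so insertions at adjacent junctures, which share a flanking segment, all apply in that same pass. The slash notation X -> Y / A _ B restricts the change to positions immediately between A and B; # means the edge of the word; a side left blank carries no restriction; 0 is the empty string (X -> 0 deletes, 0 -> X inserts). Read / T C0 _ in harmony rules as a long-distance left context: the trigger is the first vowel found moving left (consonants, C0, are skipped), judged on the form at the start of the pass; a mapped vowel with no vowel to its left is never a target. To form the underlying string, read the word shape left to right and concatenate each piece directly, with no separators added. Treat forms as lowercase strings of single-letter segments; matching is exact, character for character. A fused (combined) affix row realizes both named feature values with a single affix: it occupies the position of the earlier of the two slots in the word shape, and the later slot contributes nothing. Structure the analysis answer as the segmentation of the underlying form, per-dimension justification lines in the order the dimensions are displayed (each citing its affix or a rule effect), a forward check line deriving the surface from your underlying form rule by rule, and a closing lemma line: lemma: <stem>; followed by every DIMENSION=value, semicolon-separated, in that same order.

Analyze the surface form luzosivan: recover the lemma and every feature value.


underlying: luze-si-va-n
MOD=ma - signalled by the affix -va
TOR=vo - signalled by the affix -n
NUM=fe - signalled by the affix -si
check: luzesivan -> luzosivan
lemma: luze; MOD=ma; TOR=vo; NUM=fe


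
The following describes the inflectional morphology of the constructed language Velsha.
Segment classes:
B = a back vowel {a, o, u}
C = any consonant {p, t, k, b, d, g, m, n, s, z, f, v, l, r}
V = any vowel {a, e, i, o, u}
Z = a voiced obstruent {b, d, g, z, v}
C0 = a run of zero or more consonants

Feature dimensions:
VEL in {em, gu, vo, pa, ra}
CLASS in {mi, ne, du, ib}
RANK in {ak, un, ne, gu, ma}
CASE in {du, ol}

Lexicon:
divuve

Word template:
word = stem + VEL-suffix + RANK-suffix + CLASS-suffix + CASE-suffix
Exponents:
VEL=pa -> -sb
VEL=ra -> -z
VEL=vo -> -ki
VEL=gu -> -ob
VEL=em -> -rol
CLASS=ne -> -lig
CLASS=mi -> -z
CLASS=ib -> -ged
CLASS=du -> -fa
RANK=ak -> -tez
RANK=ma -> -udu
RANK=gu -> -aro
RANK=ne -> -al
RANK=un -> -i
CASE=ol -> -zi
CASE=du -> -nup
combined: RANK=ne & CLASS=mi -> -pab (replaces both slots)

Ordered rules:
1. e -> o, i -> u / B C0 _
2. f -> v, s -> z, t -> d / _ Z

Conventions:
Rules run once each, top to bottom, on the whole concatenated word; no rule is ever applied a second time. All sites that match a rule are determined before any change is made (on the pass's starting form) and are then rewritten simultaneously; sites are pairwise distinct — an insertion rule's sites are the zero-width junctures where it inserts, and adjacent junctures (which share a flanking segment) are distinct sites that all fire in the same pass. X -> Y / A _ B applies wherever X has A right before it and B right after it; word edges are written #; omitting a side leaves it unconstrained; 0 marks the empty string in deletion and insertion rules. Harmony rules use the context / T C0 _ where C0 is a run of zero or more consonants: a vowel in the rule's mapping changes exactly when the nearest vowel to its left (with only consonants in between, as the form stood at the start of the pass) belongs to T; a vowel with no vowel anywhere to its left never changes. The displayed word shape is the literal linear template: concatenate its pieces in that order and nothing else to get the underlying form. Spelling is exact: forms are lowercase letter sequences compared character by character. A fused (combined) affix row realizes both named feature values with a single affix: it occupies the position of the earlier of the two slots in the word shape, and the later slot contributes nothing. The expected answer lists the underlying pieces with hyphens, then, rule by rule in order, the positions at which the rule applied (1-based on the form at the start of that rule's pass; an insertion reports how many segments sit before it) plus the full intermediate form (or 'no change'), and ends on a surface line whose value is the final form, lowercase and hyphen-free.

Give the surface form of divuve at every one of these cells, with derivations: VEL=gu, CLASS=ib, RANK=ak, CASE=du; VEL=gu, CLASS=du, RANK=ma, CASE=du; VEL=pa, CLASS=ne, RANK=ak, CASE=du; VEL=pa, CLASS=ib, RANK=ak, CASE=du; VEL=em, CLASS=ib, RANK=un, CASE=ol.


cell VEL=gu, CLASS=ib, RANK=ak, CASE=du:
underlying: divuve-ob-tez-ged-nup
1. e -> o, i -> u / B C0 _: fires at position(s) 6, 10: divuvoobtozgednup
2. f -> v, s -> z, t -> d / _ Z: no change
surface: divuvoobtozgednup

cell VEL=gu, CLASS=du, RANK=ma, CASE=du:
underlying: divuve-ob-udu-fa-nup
1. e -> o, i -> u / B C0 _: fires at position(s) 6: divuvoobudufanup
2. f -> v, s -> z, t -> d / _ Z: no change
surface: divuvoobudufanup

cell VEL=pa, CLASS=ne, RANK=ak, CASE=du:
underlying: divuve-sb-tez-lig-nup
1. e -> o, i -> u / B C0 _: fires at position(s) 6: divuvosbtezlignup
2. f -> v, s -> z, t -> d / _ Z: fires at position(s) 7: divuvozbtezlignup
surface: divuvozbtezlignup

cell VEL=pa, CLASS=ib, RANK=ak, CASE=du:
underlying: divuve-sb-tez-ged-nup
1. e -> o, i -> u / B C0 _: fires at position(s) 6: divuvosbtezgednup
2. f -> v, s -> z, t -> d / _ Z: fires at position(s) 7: divuvozbtezgednup
surface: divuvozbtezgednup

cell VEL=em, CLASS=ib, RANK=un, CASE=ol:
underlying: divuve-rol-i-ged-zi
1. e -> o, i -> u / B C0 _: fires at position(s) 6, 10: divuvorolugedzi
2. f -> v, s -> z, t -> d / _ Z: no change
surface: divuvorolugedzi


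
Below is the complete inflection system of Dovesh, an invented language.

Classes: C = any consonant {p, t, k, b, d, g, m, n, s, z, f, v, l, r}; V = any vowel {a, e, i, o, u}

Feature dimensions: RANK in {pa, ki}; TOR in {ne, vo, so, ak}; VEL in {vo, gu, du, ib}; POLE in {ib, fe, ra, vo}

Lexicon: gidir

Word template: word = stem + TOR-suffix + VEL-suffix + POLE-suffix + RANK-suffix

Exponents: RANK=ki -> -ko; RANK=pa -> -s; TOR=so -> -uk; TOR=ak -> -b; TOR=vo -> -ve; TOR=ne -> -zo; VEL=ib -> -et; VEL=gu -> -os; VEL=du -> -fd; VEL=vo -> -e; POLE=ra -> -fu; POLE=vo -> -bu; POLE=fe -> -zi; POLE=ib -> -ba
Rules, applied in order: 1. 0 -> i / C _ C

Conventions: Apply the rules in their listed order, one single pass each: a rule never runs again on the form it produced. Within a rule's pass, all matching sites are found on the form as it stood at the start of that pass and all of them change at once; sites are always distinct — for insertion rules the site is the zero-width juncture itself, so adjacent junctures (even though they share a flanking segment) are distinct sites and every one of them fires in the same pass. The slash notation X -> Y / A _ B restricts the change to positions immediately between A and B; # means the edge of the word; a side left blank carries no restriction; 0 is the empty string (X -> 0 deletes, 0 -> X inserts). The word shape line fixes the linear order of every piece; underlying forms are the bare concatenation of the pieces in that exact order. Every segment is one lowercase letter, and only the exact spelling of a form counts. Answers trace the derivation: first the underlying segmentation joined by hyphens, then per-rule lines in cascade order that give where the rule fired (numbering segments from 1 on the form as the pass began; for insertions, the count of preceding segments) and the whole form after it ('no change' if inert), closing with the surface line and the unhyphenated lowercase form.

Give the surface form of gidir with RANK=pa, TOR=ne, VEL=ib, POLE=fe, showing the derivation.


underlying: gidir-zo-et-zi-s
1. 0 -> i / C _ C: inserts after position(s) 5, 9: gidirizoetizis
surface: gidirizoetizis


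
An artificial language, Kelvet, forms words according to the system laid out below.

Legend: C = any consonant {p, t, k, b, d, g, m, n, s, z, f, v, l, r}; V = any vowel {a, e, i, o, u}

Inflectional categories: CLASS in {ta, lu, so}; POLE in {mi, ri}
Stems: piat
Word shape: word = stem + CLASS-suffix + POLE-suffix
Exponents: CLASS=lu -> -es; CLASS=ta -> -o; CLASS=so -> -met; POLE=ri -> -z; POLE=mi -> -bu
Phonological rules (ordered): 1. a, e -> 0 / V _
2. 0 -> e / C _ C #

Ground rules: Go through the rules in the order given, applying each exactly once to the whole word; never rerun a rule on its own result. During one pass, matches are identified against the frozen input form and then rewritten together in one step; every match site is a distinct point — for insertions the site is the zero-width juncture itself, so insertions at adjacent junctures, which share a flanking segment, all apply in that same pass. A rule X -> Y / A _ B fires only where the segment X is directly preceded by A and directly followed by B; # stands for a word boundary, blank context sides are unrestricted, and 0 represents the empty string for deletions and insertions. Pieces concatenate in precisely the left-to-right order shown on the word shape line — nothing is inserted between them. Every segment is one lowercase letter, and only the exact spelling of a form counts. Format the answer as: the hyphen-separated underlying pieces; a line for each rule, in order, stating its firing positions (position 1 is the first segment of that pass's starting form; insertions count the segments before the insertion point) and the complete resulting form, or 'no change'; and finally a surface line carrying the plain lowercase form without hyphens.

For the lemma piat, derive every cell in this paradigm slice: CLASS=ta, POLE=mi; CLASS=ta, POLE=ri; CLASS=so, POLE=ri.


cell CLASS=ta, POLE=mi:
underlying: piat-o-bu
1. a, e -> 0 / V _: fires at position(s) 3: pitobu
2. 0 -> e / C _ C #: no change
surface: pitobu

cell CLASS=ta, POLE=ri:
underlying: piat-o-z
1. a, e -> 0 / V _: fires at position(s) 3: pitoz
2. 0 -> e / C _ C #: no change
surface: pitoz

cell CLASS=so, POLE=ri:
underlying: piat-met-z
1. a, e -> 0 / V _: fires at position(s) 3: pitmetz
2. 0 -> e / C _ C #: inserts after position(s) 6: pitmetez
surface: pitmetez


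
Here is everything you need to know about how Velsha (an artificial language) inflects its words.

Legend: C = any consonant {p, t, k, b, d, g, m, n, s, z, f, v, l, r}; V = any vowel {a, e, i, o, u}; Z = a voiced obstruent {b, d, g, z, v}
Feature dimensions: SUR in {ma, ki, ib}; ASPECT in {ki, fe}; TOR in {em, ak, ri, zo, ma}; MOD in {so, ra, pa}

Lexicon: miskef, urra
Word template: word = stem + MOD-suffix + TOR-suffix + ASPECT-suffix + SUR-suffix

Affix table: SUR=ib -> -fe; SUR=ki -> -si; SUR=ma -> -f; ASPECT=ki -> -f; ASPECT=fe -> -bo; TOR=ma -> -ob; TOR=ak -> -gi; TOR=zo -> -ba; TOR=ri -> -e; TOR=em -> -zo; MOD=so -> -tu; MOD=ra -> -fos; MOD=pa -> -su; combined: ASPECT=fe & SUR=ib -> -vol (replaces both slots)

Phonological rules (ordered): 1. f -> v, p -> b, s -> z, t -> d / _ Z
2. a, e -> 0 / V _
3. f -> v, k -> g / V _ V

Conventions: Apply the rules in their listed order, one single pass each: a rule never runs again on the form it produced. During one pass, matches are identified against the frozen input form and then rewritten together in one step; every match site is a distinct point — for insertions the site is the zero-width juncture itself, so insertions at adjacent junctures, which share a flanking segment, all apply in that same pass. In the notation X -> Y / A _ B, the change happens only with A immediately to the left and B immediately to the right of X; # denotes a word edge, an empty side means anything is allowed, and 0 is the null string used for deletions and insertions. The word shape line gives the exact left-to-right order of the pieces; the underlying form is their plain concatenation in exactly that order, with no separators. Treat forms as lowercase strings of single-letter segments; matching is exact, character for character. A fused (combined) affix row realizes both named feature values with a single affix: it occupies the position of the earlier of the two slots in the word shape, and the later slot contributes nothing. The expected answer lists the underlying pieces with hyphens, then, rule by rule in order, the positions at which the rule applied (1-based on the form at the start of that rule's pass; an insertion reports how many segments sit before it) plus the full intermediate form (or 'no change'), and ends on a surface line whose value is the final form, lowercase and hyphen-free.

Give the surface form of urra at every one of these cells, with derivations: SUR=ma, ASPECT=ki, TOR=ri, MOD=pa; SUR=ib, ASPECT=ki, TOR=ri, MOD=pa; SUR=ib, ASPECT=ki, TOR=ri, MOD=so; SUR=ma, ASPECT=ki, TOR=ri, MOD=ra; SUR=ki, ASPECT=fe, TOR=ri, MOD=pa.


cell SUR=ma, ASPECT=ki, TOR=ri, MOD=pa:
underlying: urra-su-e-f-f
1. f -> v, p -> b, s -> z, t -> d / _ Z: no change
2. a, e -> 0 / V _: fires at position(s) 7: urrasuff
3. f -> v, k -> g / V _ V: no change
surface: urrasuff

cell SUR=ib, ASPECT=ki, TOR=ri, MOD=pa:
underlying: urra-su-e-f-fe
1. f -> v, p -> b, s -> z, t -> d / _ Z: no change
2. a, e -> 0 / V _: fires at position(s) 7: urrasuffe
3. f -> v, k -> g / V _ V: no change
surface: urrasuffe

cell SUR=ib, ASPECT=ki, TOR=ri, MOD=so:
underlying: urra-tu-e-f-fe
1. f -> v, p -> b, s -> z, t -> d / _ Z: no change
2. a, e -> 0 / V _: fires at position(s) 7: urratuffe
3. f -> v, k -> g / V _ V: no change
surface: urratuffe

cell SUR=ma, ASPECT=ki, TOR=ri, MOD=ra:
underlying: urra-fos-e-f-f
1. f -> v, p -> b, s -> z, t -> d / _ Z: no change
2. a, e -> 0 / V _: no change
3. f -> v, k -> g / V _ V: fires at position(s) 5: urravoseff
surface: urravoseff

cell SUR=ki, ASPECT=fe, TOR=ri, MOD=pa:
underlying: urra-su-e-bo-si
1. f -> v, p -> b, s -> z, t -> d / _ Z: no change
2. a, e -> 0 / V _: fires at position(s) 7: urrasubosi
3. f -> v, k -> g / V _ V: no change
surface: urrasubosi


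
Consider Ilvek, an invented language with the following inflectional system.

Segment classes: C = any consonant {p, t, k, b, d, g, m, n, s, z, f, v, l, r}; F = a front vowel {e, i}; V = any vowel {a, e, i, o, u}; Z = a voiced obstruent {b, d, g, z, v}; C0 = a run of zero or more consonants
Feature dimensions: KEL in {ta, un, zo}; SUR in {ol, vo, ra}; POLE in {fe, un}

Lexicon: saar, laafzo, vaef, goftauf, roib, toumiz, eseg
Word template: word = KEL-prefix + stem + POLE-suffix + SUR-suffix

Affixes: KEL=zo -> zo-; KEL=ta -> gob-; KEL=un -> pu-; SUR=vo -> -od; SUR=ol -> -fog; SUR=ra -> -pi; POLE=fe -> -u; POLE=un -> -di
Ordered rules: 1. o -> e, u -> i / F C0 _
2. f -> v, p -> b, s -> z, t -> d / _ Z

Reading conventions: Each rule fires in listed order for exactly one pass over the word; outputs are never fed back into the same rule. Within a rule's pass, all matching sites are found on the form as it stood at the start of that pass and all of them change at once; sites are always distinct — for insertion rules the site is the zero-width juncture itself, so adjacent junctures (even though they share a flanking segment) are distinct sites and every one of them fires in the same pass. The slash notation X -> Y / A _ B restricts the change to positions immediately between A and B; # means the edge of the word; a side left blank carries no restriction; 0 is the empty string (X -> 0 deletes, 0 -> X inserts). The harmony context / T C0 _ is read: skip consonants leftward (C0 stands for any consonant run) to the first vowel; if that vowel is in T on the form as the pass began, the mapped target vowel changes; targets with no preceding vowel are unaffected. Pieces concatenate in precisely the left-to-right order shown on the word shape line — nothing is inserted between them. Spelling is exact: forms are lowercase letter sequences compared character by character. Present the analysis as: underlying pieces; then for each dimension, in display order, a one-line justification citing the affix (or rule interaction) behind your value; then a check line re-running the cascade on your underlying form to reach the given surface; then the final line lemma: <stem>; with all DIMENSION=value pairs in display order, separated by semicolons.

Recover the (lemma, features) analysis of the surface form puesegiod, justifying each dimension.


underlying: pu-eseg-u-od
KEL=un - signalled by the affix pu-
SUR=vo - signalled by the affix -od
POLE=fe - signalled by the affix -u
check: pueseguod -> puesegiod -> puesegiod
lemma: eseg; KEL=un; SUR=vo; POLE=fe


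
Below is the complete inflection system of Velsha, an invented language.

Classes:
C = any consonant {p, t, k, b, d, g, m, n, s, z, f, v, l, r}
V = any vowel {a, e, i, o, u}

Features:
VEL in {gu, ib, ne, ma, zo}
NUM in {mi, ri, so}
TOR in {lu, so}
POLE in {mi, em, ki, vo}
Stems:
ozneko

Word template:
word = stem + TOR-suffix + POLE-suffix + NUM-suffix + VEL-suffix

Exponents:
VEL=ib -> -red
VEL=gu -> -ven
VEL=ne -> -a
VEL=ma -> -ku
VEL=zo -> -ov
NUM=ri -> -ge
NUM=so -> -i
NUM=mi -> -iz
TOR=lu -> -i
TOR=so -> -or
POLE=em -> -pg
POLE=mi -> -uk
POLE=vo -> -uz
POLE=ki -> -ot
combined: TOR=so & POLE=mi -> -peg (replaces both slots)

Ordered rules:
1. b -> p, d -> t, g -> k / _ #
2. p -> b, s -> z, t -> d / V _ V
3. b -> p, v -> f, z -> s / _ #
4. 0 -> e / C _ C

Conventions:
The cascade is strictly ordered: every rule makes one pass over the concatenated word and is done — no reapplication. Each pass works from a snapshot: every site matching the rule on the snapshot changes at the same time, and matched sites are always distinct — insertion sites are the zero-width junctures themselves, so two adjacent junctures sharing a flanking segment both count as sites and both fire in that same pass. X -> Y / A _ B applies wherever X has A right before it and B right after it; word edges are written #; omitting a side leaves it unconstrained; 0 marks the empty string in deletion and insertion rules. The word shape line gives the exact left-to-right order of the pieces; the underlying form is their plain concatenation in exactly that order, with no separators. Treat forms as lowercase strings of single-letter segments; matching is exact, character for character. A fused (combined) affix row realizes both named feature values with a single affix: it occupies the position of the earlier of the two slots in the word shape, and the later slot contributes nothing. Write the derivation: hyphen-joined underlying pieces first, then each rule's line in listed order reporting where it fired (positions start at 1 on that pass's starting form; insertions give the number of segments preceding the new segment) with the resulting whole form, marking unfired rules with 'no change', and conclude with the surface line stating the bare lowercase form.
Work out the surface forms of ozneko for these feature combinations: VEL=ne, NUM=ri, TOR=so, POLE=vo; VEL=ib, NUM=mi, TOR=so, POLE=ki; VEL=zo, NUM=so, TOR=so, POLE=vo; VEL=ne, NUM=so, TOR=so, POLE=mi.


cell VEL=ne, NUM=ri, TOR=so, POLE=vo:
underlying: ozneko-or-uz-ge-a
1. b -> p, d -> t, g -> k / _ #: no change
2. p -> b, s -> z, t -> d / V _ V: no change
3. b -> p, v -> f, z -> s / _ #: no change
4. 0 -> e / C _ C: inserts after position(s) 2, 10: ozenekooruzegea
surface: ozenekooruzegea

cell VEL=ib, NUM=mi, TOR=so, POLE=ki:
underlying: ozneko-or-ot-iz-red
1. b -> p, d -> t, g -> k / _ #: fires at position(s) 15: oznekoorotizret
2. p -> b, s -> z, t -> d / V _ V: fires at position(s) 10: oznekoorodizret
3. b -> p, v -> f, z -> s / _ #: no change
4. 0 -> e / C _ C: inserts after position(s) 2, 12: ozenekoorodizeret
surface: ozenekoorodizeret

cell VEL=zo, NUM=so, TOR=so, POLE=vo:
underlying: ozneko-or-uz-i-ov
1. b -> p, d -> t, g -> k / _ #: no change
2. p -> b, s -> z, t -> d / V _ V: no change
3. b -> p, v -> f, z -> s / _ #: fires at position(s) 13: oznekooruziof
4. 0 -> e / C _ C: inserts after position(s) 2: ozenekooruziof
surface: ozenekooruziof

cell VEL=ne, NUM=so, TOR=so, POLE=mi:
underlying: ozneko-peg-i-a
1. b -> p, d -> t, g -> k / _ #: no change
2. p -> b, s -> z, t -> d / V _ V: fires at position(s) 7: oznekobegia
3. b -> p, v -> f, z -> s / _ #: no change
4. 0 -> e / C _ C: inserts after position(s) 2: ozenekobegia
surface: ozenekobegia


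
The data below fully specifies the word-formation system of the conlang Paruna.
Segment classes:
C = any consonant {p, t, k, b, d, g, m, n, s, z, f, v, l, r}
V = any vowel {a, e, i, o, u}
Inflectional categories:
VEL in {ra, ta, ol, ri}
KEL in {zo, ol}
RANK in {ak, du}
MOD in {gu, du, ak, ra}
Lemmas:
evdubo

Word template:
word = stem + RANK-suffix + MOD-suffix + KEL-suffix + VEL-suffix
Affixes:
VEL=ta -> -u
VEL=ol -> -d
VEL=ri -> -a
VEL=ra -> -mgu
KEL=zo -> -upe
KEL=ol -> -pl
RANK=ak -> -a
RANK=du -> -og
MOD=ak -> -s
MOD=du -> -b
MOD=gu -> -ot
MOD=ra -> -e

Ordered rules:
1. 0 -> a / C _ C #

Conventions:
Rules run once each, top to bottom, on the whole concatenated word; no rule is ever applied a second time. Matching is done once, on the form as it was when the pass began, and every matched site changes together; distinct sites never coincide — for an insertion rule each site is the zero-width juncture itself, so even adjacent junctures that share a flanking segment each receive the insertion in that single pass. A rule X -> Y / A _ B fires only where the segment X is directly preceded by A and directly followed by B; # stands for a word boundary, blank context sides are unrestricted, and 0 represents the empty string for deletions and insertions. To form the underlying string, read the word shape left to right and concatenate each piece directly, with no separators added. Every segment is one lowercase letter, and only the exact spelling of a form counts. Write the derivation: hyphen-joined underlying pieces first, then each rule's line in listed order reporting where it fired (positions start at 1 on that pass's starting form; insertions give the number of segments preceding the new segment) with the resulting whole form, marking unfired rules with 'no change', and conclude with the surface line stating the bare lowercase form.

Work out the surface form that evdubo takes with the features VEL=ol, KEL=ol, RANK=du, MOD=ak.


underlying: evdubo-og-s-pl-d
1. 0 -> a / C _ C #: inserts after position(s) 11: evduboogsplad
surface: evduboogsplad


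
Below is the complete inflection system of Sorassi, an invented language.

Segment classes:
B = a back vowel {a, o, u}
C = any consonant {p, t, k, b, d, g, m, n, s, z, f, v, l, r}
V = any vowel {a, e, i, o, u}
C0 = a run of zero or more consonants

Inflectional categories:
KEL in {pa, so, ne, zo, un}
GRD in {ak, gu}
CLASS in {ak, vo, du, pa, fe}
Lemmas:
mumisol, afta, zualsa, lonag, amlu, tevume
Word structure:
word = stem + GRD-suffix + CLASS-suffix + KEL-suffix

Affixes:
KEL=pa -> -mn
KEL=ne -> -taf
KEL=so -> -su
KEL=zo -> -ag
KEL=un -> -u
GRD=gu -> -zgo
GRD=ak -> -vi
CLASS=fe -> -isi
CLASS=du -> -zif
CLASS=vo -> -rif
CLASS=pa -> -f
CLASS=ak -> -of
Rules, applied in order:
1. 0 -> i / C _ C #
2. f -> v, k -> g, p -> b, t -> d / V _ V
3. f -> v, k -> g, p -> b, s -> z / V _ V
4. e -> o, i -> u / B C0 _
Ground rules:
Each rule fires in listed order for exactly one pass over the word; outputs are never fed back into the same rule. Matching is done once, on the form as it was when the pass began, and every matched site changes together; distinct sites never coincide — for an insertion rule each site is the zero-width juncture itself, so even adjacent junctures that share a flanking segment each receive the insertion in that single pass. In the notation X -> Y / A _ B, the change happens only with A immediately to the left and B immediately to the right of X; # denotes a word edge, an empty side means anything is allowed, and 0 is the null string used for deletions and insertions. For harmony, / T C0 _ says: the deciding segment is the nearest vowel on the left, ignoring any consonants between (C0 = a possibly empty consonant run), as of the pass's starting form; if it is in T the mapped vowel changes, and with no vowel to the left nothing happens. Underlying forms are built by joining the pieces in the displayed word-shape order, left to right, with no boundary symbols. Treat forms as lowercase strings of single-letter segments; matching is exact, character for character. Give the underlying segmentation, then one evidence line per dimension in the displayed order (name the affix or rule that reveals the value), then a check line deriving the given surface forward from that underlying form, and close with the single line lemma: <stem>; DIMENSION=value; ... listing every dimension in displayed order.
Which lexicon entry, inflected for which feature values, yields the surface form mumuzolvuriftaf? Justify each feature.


underlying: mumisol-vi-rif-taf
KEL=ne - signalled by the affix -taf
GRD=ak - signalled by the affix -vi
CLASS=vo - signalled by the affix -rif
check: mumisolviriftaf -> mumisolviriftaf -> mumisolviriftaf -> mumizolviriftaf -> mumuzolvuriftaf
lemma: mumisol; KEL=ne; GRD=ak; CLASS=vo


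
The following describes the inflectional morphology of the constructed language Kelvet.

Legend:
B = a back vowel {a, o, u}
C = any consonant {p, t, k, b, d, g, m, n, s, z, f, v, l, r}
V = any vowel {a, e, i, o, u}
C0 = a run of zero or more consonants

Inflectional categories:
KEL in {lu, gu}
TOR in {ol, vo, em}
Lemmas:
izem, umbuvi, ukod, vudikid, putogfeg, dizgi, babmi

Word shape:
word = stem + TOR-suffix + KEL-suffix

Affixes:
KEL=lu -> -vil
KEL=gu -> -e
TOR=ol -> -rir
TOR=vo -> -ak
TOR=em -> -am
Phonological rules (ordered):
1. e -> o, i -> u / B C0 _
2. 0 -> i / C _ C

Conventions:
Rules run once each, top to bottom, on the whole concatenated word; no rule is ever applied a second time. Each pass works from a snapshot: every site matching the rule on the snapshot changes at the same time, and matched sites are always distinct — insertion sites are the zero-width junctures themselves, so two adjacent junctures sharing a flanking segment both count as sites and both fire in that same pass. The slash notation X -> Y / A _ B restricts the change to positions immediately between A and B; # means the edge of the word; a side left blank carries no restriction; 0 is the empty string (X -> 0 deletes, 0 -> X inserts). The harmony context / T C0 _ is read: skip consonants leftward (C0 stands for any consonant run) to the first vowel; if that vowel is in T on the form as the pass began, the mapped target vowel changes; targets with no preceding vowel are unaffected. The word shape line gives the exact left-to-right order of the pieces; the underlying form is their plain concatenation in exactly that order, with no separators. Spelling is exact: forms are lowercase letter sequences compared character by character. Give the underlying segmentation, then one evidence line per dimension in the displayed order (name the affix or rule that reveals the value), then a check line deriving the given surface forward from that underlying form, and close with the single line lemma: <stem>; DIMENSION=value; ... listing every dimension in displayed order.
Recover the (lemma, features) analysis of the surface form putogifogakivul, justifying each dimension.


underlying: putogfeg-ak-vil
KEL=lu - signalled by the affix -vil
TOR=vo - signalled by the affix -ak
check: putogfegakvil -> putogfogakvul -> putogifogakivul
lemma: putogfeg; KEL=lu; TOR=vo
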